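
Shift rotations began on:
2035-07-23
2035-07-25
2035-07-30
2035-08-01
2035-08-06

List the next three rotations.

2035-08-08, 2035-08-13, 2035-08-15

Every event lands on a Monday or Wednesday (gaps cycle 2, 5, 2, 5).
So the schedule is: every Monday and Wednesday.
The following Wednesday is 2035-08-08.
Next Monday: 2035-08-13.
Next Wednesday: 2035-08-15.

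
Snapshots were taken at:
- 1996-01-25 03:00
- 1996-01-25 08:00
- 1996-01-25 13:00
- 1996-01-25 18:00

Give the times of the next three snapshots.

The interval is a steady 5 hours (5, 5, 5).
1996-01-25 18:00 + 5 h = 1996-01-25 23:00.
1996-01-25 23:00 + 5 h = 1996-01-26 04:00.
1996-01-26 04:00 + 5 h = 1996-01-26 09:00.

1996-01-25 23:00, 1996-01-26 04:00, 1996-01-26 09:00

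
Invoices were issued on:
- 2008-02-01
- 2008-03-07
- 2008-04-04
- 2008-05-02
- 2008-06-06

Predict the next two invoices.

2008-07-04, 2008-08-01

Gaps: 35, 28, 28, 35 days — a mix of 28 and 35. Every date is a Friday.
Each is the 1st Friday of its month.
July 2008 — 1st Friday is 2008-07-04.
August 2008 — 1st Friday is 2008-08-01.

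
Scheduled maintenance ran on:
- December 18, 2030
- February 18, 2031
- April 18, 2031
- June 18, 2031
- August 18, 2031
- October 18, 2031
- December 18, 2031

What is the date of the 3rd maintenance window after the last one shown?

June 18, 2032

The day-of-month is always 18 (62, 59, 61, 61, 61, 61 days between events).
So this recurs on the 18th of every 2 months.
February 2032: February 18, 2032.
April 2032: April 18, 2032.
Next: June 2032 → June 18, 2032.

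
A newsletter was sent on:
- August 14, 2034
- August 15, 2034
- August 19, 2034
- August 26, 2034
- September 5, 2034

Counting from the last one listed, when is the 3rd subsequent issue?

October 23, 2034

Intervals are 1, 4, 7, 10 days — an arithmetic progression with common difference 3.
Next gap: 13 days. September 5, 2034 + 13 days = September 18, 2034.
Next gap: 16 days. September 18, 2034 + 16 days = October 4, 2034.
Next gap: 19 days. October 4, 2034 + 19 days = October 23, 2034.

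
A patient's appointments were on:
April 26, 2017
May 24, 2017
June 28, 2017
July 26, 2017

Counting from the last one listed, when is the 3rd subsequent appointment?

These are Wednesdays at 28- or 35-day spacing (28, 35, 28).
The pattern: 4th Wednesday of the month.
4th Wednesday of August 2017: August 23, 2017.
4th Wednesday of September 2017: September 27, 2017.
4th Wednesday of October 2017: October 25, 2017.

October 25, 2017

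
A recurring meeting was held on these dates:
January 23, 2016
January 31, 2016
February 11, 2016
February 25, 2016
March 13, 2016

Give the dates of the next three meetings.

Gaps: 8, 11, 14, 17 days — each gap is 3 larger than the previous one.
Next gap: 20 days. March 13, 2016 + 20 days = April 2, 2016.
Next gap: 23 days. April 2, 2016 + 23 days = April 25, 2016.
Next gap: 26 days. April 25, 2016 + 26 days = May 21, 2016.

April 2, 2016; April 25, 2016; May 21, 2016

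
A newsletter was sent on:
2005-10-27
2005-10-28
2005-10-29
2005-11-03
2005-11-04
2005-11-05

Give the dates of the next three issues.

2005-11-10, 2005-11-11, 2005-11-12

Every event lands on a Thursday or Friday or Saturday (gaps cycle 1, 1, 5, 1, 1).
So the schedule is: every Thursday, Friday and Saturday.
The following Thursday is 2005-11-10.
The following Friday is 2005-11-11.
Next Saturday: 2005-11-12.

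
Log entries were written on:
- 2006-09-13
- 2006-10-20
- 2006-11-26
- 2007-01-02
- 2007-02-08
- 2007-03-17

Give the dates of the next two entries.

Every event comes 37 days after the last (37, 37, 37, 37, 37).
2007-03-17 + 37 days = 2007-04-23.
2007-04-23 + 37 days = 2007-05-30.

2007-04-23, 2007-05-30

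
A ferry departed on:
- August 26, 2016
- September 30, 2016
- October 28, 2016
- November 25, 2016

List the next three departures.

December 30, 2016; January 27, 2017; February 24, 2017

These are Fridays with 35, 28, 28-day gaps.
Each is the final Friday of its month — September 30, 2016 is past the 28th, so '4th Friday' doesn't fit.
Last Friday of December 2016: December 30, 2016.
Last Friday of January 2017: January 27, 2017.
Last Friday of February 2017: February 24, 2017.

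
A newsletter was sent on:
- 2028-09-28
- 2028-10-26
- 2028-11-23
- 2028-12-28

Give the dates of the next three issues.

2029-01-25, 2029-02-22, 2029-03-22

Gaps: 28, 28, 35 days — a mix of 28 and 35. Every date is a Thursday.
Each is the 4th Thursday of its month.
January 2029 — 4th Thursday is 2029-01-25.
February 2029 — 4th Thursday is 2029-02-22.
4th Thursday of March 2029: 2029-03-22.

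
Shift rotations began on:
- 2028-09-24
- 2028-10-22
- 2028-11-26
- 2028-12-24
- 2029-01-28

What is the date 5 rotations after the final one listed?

These are Sundays at 28- or 35-day spacing (28, 35, 28, 35).
The pattern: 4th Sunday of the month.
4th Sunday of February 2029: 2029-02-25.
4th Sunday of March 2029: 2029-03-25.
April 2029 — 4th Sunday is 2029-04-22.
May 2029 — 4th Sunday is 2029-05-27.
June 2029 — 4th Sunday is 2029-06-24.

2029-06-24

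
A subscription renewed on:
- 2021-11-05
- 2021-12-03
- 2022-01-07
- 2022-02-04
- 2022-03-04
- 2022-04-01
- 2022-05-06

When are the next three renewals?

2022-06-03, 2022-07-01, 2022-08-05

These are Fridays at 28- or 35-day spacing (28, 35, 28, 28, 28, 35).
The pattern: 1st Friday of the month.
1st Friday of June 2022: 2022-06-03.
1st Friday of July 2022: 2022-07-01.
1st Friday of August 2022: 2022-08-05.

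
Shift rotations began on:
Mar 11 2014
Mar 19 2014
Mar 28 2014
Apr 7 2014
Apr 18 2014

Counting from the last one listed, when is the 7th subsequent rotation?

Gaps: 8, 9, 10, 11 days — each gap is 1 larger than the previous one.
Next gap: 12 days. Apr 18 2014 + 12 days = Apr 30 2014.
Next gap: 13 days. Apr 30 2014 + 13 days = May 13 2014.
Next gap: 14 days. May 13 2014 + 14 days = May 27 2014.
Next gap: 15 days. May 27 2014 + 15 days = Jun 11 2014.
Next gap: 16 days. Jun 11 2014 + 16 days = Jun 27 2014.
Next gap: 17 days. Jun 27 2014 + 17 days = Jul 14 2014.
Next gap: 18 days. Jul 14 2014 + 18 days = Aug 1 2014.

Aug 1 2014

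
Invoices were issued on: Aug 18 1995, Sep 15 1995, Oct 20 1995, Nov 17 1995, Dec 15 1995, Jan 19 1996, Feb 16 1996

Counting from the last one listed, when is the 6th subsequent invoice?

Gaps: 28, 35, 28, 28, 35, 28 days — a mix of 28 and 35. Every date is a Friday.
Each is the 3rd Friday of its month.
March 1996 — 3rd Friday is Mar 15 1996.
April 1996 — 3rd Friday is Apr 19 1996.
3rd Friday of May 1996: May 17 1996.
3rd Friday of June 1996: Jun 21 1996.
3rd Friday of July 1996: Jul 19 1996.
August 1996 — 3rd Friday is Aug 16 1996.

Aug 16 1996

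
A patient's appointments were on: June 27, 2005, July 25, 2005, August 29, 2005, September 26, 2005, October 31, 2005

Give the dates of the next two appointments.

All Mondays; the gaps (28, 35, 28, 35) vary with month length.
This is the last Monday of each month.
November 2005 ends with Monday November 28, 2005.
Last Monday of December 2005: December 26, 2005.

November 28, 2005; December 26, 2005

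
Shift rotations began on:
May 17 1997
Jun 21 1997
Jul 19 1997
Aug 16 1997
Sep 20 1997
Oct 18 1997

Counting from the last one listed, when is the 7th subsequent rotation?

May 16 1998

All dates are Saturdays, 35, 28, 28, 35, 28 days apart.
Specifically, the 3rd Saturday of each month.
November 1997 — 3rd Saturday is Nov 15 1997.
December 1997 — 3rd Saturday is Dec 20 1997.
3rd Saturday of January 1998: Jan 17 1998.
3rd Saturday of February 1998: Feb 21 1998.
March 1998 — 3rd Saturday is Mar 21 1998.
3rd Saturday of April 1998: Apr 18 1998.
May 1998 — 3rd Saturday is May 16 1998.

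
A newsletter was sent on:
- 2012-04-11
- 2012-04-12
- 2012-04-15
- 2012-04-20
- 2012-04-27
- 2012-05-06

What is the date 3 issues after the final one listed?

2012-06-14

Gaps: 1, 3, 5, 7, 9 days — each gap is 2 larger than the previous one.
Next gap: 11 days. 2012-05-06 + 11 days = 2012-05-17.
Next gap: 13 days. 2012-05-17 + 13 days = 2012-05-30.
Next gap: 15 days. 2012-05-30 + 15 days = 2012-06-14.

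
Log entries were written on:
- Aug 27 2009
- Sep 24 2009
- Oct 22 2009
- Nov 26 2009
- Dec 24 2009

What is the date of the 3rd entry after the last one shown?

Mar 25 2010

Gaps: 28, 28, 35, 28 days — a mix of 28 and 35. Every date is a Thursday.
Each is the 4th Thursday of its month.
4th Thursday of January 2010: Jan 28 2010.
February 2010 — 4th Thursday is Feb 25 2010.
4th Thursday of March 2010: Mar 25 2010.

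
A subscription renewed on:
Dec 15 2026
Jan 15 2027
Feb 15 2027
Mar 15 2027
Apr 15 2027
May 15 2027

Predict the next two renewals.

The day-of-month is always 15 (31, 31, 28, 31, 30 days between events).
So this recurs on the 15th of each month.
Next: June 2027 → Jun 15 2027.
July 2027: Jul 15 2027.

Jun 15 2027, Jul 15 2027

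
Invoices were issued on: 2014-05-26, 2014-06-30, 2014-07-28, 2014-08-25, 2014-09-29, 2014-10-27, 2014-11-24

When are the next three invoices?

All Mondays; the gaps (35, 28, 28, 35, 28, 28) vary with month length.
This is the last Monday of each month.
Last Monday of December 2014: 2014-12-29.
January 2015 ends with Monday 2015-01-26.
Last Monday of February 2015: 2015-02-23.

2014-12-29, 2015-01-26, 2015-02-23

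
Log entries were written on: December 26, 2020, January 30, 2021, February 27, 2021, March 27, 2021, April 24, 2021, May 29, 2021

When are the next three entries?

June 26, 2021; July 31, 2021; August 28, 2021

Every date is a Saturday; gaps 35, 28, 28, 28, 35 days.
Each is the last Saturday of its month (at least one falls on the 29th or later, ruling out '4th Saturday').
June 2021 ends with Saturday June 26, 2021.
July 2021 ends with Saturday July 31, 2021.
Last Saturday of August 2021: August 28, 2021.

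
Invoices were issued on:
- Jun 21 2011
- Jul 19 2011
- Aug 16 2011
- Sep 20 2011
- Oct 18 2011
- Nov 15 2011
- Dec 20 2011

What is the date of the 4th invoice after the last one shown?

Apr 17 2012

These are Tuesdays at 28- or 35-day spacing (28, 28, 35, 28, 28, 35).
The pattern: 3rd Tuesday of the month.
3rd Tuesday of January 2012: Jan 17 2012.
February 2012 — 3rd Tuesday is Feb 21 2012.
March 2012 — 3rd Tuesday is Mar 20 2012.
April 2012 — 3rd Tuesday is Apr 17 2012.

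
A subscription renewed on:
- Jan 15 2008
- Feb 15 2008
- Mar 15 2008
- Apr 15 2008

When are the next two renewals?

May 15 2008, Jun 15 2008

The day-of-month is always 15 (31, 29, 31 days between events).
So this recurs on the 15th of each month.
Next: May 2008 → May 15 2008.
Next: June 2008 → Jun 15 2008.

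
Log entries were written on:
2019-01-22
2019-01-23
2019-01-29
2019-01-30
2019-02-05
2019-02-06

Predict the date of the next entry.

The gap pattern 1, 6, 1, 6, 1 repeats every 2 events.
These are the Tuesdays and Wednesdays of each week.
Next Tuesday: 2019-02-12.

2019-02-12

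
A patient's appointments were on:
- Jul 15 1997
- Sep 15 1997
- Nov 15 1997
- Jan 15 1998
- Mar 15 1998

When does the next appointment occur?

Each date is the 15th; the gaps (62, 61, 61, 59) track the month lengths.
The rule is the 15th of every 2 months.
May 1998: May 15 1998.

May 15 1998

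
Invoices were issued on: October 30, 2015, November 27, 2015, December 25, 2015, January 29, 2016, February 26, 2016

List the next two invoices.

March 25, 2016; April 29, 2016

Every date is a Friday; gaps 28, 28, 35, 28 days.
Each is the last Friday of its month (at least one falls on the 29th or later, ruling out '4th Friday').
March 2016 ends with Friday March 25, 2016.
April 2016 ends with Friday April 29, 2016.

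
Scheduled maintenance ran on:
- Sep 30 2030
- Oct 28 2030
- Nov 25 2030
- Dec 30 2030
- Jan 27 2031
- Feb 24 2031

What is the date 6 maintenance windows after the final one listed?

Aug 25 2031

These are Mondays with 28, 28, 35, 28, 28-day gaps.
Each is the final Monday of its month — Sep 30 2030 is past the 28th, so '4th Monday' doesn't fit.
Last Monday of March 2031: Mar 31 2031.
Last Monday of April 2031: Apr 28 2031.
May 2031 ends with Monday May 26 2031.
June 2031 ends with Monday Jun 30 2031.
Last Monday of July 2031: Jul 28 2031.
August 2031 ends with Monday Aug 25 2031.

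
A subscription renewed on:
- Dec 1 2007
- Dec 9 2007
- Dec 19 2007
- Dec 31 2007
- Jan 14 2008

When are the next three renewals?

The spacing grows by 2 each time: 8, 10, 12, 14 days.
Next gap: 16 days. Jan 14 2008 + 16 days = Jan 30 2008.
Next gap: 18 days. Jan 30 2008 + 18 days = Feb 17 2008.
Next gap: 20 days. Feb 17 2008 + 20 days = Mar 8 2008.

Jan 30 2008, Feb 17 2008, Mar 8 2008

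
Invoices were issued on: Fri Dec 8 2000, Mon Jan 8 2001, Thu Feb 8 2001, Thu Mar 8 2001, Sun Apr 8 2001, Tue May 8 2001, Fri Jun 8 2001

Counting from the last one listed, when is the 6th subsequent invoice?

Each date is the 8th; the gaps (31, 31, 28, 31, 30, 31) track the month lengths.
The rule is the 8th of each month.
July 2001: Sun Jul 8 2001.
Next: August 2001 → Wed Aug 8 2001.
Next: September 2001 → Sat Sep 8 2001.
Next: October 2001 → Mon Oct 8 2001.
Next: November 2001 → Thu Nov 8 2001.
Next: December 2001 → Sat Dec 8 2001.

Sat Dec 8 2001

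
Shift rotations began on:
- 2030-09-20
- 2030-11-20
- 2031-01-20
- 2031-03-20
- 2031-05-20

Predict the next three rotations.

2031-07-20, 2031-09-20, 2031-11-20

Each date is the 20th; the gaps (61, 61, 59, 61) track the month lengths.
The rule is the 20th of every 2 months.
Next: July 2031 → 2031-07-20.
Next: September 2031 → 2031-09-20.
November 2031: 2031-11-20.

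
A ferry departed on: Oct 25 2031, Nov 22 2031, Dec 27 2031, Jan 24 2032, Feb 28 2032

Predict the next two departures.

Mar 27 2032, Apr 24 2032

Gaps: 28, 35, 28, 35 days — a mix of 28 and 35. Every date is a Saturday.
Each is the 4th Saturday of its month.
4th Saturday of March 2032: Mar 27 2032.
April 2032 — 4th Saturday is Apr 24 2032.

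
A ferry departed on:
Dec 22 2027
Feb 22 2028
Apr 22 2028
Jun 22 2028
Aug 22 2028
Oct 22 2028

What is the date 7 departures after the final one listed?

Dec 22 2029

Each date is the 22nd; the gaps (62, 60, 61, 61, 61) track the month lengths.
The rule is the 22nd of every 2 months.
December 2028: Dec 22 2028.
Next: February 2029 → Feb 22 2029.
April 2029: Apr 22 2029.
June 2029: Jun 22 2029.
Next: August 2029 → Aug 22 2029.
Next: October 2029 → Oct 22 2029.
Next: December 2029 → Dec 22 2029.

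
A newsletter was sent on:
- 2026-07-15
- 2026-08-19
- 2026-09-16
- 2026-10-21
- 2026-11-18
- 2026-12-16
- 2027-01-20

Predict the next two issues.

All dates are Wednesdays, 35, 28, 35, 28, 28, 35 days apart.
Specifically, the 3rd Wednesday of each month.
February 2027 — 3rd Wednesday is 2027-02-17.
March 2027 — 3rd Wednesday is 2027-03-17.

2027-02-17, 2027-03-17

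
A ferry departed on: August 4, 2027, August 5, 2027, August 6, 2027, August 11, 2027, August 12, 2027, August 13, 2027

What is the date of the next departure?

August 18, 2027

Every event lands on a Wednesday or Thursday or Friday (gaps cycle 1, 1, 5, 1, 1).
So the schedule is: every Wednesday, Thursday and Friday.
The following Wednesday is August 18, 2027.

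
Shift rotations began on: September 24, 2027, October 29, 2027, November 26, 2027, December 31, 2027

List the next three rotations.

These are Fridays with 35, 28, 35-day gaps.
Each is the final Friday of its month — October 29, 2027 is past the 28th, so '4th Friday' doesn't fit.
January 2028 ends with Friday January 28, 2028.
Last Friday of February 2028: February 25, 2028.
Last Friday of March 2028: March 31, 2028.

January 28, 2028; February 25, 2028; March 31, 2028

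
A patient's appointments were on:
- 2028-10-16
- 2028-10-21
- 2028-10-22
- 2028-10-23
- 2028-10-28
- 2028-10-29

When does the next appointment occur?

2028-10-30

Every event lands on a Monday or Saturday or Sunday (gaps cycle 5, 1, 1, 5, 1).
So the schedule is: every Monday, Saturday and Sunday.
The following Monday is 2028-10-30.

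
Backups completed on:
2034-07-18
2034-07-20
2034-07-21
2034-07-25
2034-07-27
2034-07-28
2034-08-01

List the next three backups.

2034-08-03, 2034-08-04, 2034-08-08

The gap pattern 2, 1, 4, 2, 1, 4 repeats every 3 events.
These are the Tuesdays, Thursdays and Fridays of each week.
The following Thursday is 2034-08-03.
The following Friday is 2034-08-04.
Next Tuesday: 2034-08-08.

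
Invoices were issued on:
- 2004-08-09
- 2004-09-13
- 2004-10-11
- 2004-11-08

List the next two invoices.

2004-12-13, 2005-01-10

These are Mondays at 28- or 35-day spacing (35, 28, 28).
The pattern: 2nd Monday of the month.
2nd Monday of December 2004: 2004-12-13.
January 2005 — 2nd Monday is 2005-01-10.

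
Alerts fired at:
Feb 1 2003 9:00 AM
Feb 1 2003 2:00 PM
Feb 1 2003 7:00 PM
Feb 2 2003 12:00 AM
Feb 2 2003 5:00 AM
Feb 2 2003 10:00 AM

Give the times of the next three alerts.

Spacing: 5, 5, 5, 5, 5 h — constant 5 h.
Feb 2 2003 10:00 AM + 5 h = Feb 2 2003 3:00 PM.
Feb 2 2003 3:00 PM + 5 h = Feb 2 2003 8:00 PM.
Feb 2 2003 8:00 PM + 5 h = Feb 3 2003 1:00 AM.

Feb 2 2003 3:00 PM, Feb 2 2003 8:00 PM, Feb 3 2003 1:00 AM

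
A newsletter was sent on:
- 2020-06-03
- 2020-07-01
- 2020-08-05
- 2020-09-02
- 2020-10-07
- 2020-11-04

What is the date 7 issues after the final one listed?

2021-06-02

Gaps: 28, 35, 28, 35, 28 days — a mix of 28 and 35. Every date is a Wednesday.
Each is the 1st Wednesday of its month.
December 2020 — 1st Wednesday is 2020-12-02.
1st Wednesday of January 2021: 2021-01-06.
February 2021 — 1st Wednesday is 2021-02-03.
1st Wednesday of March 2021: 2021-03-03.
April 2021 — 1st Wednesday is 2021-04-07.
May 2021 — 1st Wednesday is 2021-05-05.
1st Wednesday of June 2021: 2021-06-02.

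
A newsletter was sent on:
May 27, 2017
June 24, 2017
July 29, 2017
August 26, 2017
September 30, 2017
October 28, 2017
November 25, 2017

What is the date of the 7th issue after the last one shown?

June 30, 2018

Every date is a Saturday; gaps 28, 35, 28, 35, 28, 28 days.
Each is the last Saturday of its month (at least one falls on the 29th or later, ruling out '4th Saturday').
December 2017 ends with Saturday December 30, 2017.
January 2018 ends with Saturday January 27, 2018.
February 2018 ends with Saturday February 24, 2018.
March 2018 ends with Saturday March 31, 2018.
April 2018 ends with Saturday April 28, 2018.
May 2018 ends with Saturday May 26, 2018.
Last Saturday of June 2018: June 30, 2018.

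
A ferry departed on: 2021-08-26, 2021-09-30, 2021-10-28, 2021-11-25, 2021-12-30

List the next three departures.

2022-01-27, 2022-02-24, 2022-03-31

These are Thursdays with 35, 28, 28, 35-day gaps.
Each is the final Thursday of its month — 2021-09-30 is past the 28th, so '4th Thursday' doesn't fit.
Last Thursday of January 2022: 2022-01-27.
February 2022 ends with Thursday 2022-02-24.
Last Thursday of March 2022: 2022-03-31.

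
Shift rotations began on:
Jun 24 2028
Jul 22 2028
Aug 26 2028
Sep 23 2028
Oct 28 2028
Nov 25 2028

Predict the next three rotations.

Dec 23 2028, Jan 27 2029, Feb 24 2029

Gaps: 28, 35, 28, 35, 28 days — a mix of 28 and 35. Every date is a Saturday.
Each is the 4th Saturday of its month.
December 2028 — 4th Saturday is Dec 23 2028.
4th Saturday of January 2029: Jan 27 2029.
4th Saturday of February 2029: Feb 24 2029.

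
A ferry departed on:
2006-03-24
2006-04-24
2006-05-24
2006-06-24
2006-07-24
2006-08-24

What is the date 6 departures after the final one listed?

2007-02-24

The day-of-month is always 24 (31, 30, 31, 30, 31 days between events).
So this recurs on the 24th of each month.
September 2006: 2006-09-24.
Next: October 2006 → 2006-10-24.
Next: November 2006 → 2006-11-24.
December 2006: 2006-12-24.
Next: January 2007 → 2007-01-24.
Next: February 2007 → 2007-02-24.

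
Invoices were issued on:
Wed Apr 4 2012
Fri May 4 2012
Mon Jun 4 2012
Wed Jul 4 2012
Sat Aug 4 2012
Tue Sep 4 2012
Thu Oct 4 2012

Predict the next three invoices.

The day-of-month is always 4 (30, 31, 30, 31, 31, 30 days between events).
So this recurs on the 4th of each month.
Next: November 2012 → Sun Nov 4 2012.
December 2012: Tue Dec 4 2012.
Next: January 2013 → Fri Jan 4 2013.

Sun Nov 4 2012, Tue Dec 4 2012, Fri Jan 4 2013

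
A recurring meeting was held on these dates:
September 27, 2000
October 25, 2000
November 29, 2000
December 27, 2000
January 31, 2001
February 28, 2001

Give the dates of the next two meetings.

These are Wednesdays with 28, 35, 28, 35, 28-day gaps.
Each is the final Wednesday of its month — November 29, 2000 is past the 28th, so '4th Wednesday' doesn't fit.
March 2001 ends with Wednesday March 28, 2001.
Last Wednesday of April 2001: April 25, 2001.

March 28, 2001; April 25, 2001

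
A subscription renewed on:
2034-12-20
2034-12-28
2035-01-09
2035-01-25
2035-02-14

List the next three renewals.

2035-03-10, 2035-04-07, 2035-05-09

Intervals are 8, 12, 16, 20 days — an arithmetic progression with common difference 4.
Next gap: 24 days. 2035-02-14 + 24 days = 2035-03-10.
Next gap: 28 days. 2035-03-10 + 28 days = 2035-04-07.
Next gap: 32 days. 2035-04-07 + 32 days = 2035-05-09.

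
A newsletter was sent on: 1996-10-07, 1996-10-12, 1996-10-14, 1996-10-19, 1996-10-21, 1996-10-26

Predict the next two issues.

Every event lands on a Monday or Saturday (gaps cycle 5, 2, 5, 2, 5).
So the schedule is: every Monday and Saturday.
The following Monday is 1996-10-28.
Next Saturday: 1996-11-02.

1996-10-28, 1996-11-02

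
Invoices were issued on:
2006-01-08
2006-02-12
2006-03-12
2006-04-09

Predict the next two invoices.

All dates are Sundays, 35, 28, 28 days apart.
Specifically, the 2nd Sunday of each month.
2nd Sunday of May 2006: 2006-05-14.
June 2006 — 2nd Sunday is 2006-06-11.

2006-05-14, 2006-06-11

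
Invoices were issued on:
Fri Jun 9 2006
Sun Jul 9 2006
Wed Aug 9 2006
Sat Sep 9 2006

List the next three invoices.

Each date is the 9th; the gaps (30, 31, 31) track the month lengths.
The rule is the 9th of each month.
October 2006: Mon Oct 9 2006.
Next: November 2006 → Thu Nov 9 2006.
December 2006: Sat Dec 9 2006.

Mon Oct 9 2006, Thu Nov 9 2006, Sat Dec 9 2006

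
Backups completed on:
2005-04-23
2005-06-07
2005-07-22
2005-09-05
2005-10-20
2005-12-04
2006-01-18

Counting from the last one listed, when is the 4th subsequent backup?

Every event comes 45 days after the last (45, 45, 45, 45, 45, 45).
2006-01-18 + 45 days = 2006-03-04.
2006-03-04 + 45 days = 2006-04-18.
2006-04-18 + 45 days = 2006-06-02.
2006-06-02 + 45 days = 2006-07-17.

2006-07-17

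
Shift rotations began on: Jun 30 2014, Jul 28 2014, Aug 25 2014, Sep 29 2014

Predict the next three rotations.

Every date is a Monday; gaps 28, 28, 35 days.
Each is the last Monday of its month (at least one falls on the 29th or later, ruling out '4th Monday').
Last Monday of October 2014: Oct 27 2014.
November 2014 ends with Monday Nov 24 2014.
December 2014 ends with Monday Dec 29 2014.

Oct 27 2014, Nov 24 2014, Dec 29 2014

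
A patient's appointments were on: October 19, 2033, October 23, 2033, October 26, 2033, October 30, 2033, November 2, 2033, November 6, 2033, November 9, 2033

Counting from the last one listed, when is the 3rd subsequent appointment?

The gap pattern 4, 3, 4, 3, 4, 3 repeats every 2 events.
These are the Wednesdays and Sundays of each week.
The following Sunday is November 13, 2033.
Next Wednesday: November 16, 2033.
Next Sunday: November 20, 2033.

November 20, 2033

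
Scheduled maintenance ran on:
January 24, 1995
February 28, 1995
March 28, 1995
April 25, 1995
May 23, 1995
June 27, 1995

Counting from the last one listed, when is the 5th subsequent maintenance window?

November 28, 1995

Gaps: 35, 28, 28, 28, 35 days — a mix of 28 and 35. Every date is a Tuesday.
Each is the 4th Tuesday of its month.
4th Tuesday of July 1995: July 25, 1995.
4th Tuesday of August 1995: August 22, 1995.
4th Tuesday of September 1995: September 26, 1995.
October 1995 — 4th Tuesday is October 24, 1995.
4th Tuesday of November 1995: November 28, 1995.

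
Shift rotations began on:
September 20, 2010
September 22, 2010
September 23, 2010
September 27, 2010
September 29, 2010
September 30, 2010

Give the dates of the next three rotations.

Every event lands on a Monday or Wednesday or Thursday (gaps cycle 2, 1, 4, 2, 1).
So the schedule is: every Monday, Wednesday and Thursday.
Next Monday: October 4, 2010.
Next Wednesday: October 6, 2010.
Next Thursday: October 7, 2010.

October 4, 2010; October 6, 2010; October 7, 2010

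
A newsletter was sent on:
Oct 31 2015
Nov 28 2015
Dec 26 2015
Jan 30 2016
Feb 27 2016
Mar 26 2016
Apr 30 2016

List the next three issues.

May 28 2016, Jun 25 2016, Jul 30 2016

Every date is a Saturday; gaps 28, 28, 35, 28, 28, 35 days.
Each is the last Saturday of its month (at least one falls on the 29th or later, ruling out '4th Saturday').
Last Saturday of May 2016: May 28 2016.
June 2016 ends with Saturday Jun 25 2016.
Last Saturday of July 2016: Jul 30 2016.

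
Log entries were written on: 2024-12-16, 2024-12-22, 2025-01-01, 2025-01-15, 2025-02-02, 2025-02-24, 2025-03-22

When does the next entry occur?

Gaps: 6, 10, 14, 18, 22, 26 days — each gap is 4 larger than the previous one.
Next gap: 30 days. 2025-03-22 + 30 days = 2025-04-21.

2025-04-21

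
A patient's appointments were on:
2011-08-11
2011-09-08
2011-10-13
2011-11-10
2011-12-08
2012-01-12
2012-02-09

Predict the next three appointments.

Gaps: 28, 35, 28, 28, 35, 28 days — a mix of 28 and 35. Every date is a Thursday.
Each is the 2nd Thursday of its month.
March 2012 — 2nd Thursday is 2012-03-08.
April 2012 — 2nd Thursday is 2012-04-12.
May 2012 — 2nd Thursday is 2012-05-10.

2012-03-08, 2012-04-12, 2012-05-10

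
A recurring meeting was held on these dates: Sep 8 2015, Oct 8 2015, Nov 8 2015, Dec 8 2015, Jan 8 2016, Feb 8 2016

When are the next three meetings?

Gaps: 30, 31, 30, 31, 31 days — not constant. Every event is on the 8th of the month.
Pattern: the 8th of each month.
March 2016: Mar 8 2016.
Next: April 2016 → Apr 8 2016.
Next: May 2016 → May 8 2016.

Mar 8 2016, Apr 8 2016, May 8 2016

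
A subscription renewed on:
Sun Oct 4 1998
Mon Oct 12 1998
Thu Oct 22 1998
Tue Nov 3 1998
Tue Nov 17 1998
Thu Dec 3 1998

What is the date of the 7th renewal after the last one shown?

Thu May 20 1999

Intervals are 8, 10, 12, 14, 16 days — an arithmetic progression with common difference 2.
Next gap: 18 days. Thu Dec 3 1998 + 18 days = Mon Dec 21 1998.
Next gap: 20 days. Mon Dec 21 1998 + 20 days = Sun Jan 10 1999.
Next gap: 22 days. Sun Jan 10 1999 + 22 days = Mon Feb 1 1999.
Next gap: 24 days. Mon Feb 1 1999 + 24 days = Thu Feb 25 1999.
Next gap: 26 days. Thu Feb 25 1999 + 26 days = Tue Mar 23 1999.
Next gap: 28 days. Tue Mar 23 1999 + 28 days = Tue Apr 20 1999.
Next gap: 30 days. Tue Apr 20 1999 + 30 days = Thu May 20 1999.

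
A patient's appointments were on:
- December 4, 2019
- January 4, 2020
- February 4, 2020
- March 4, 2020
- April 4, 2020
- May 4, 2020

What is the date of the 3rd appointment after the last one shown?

Gaps: 31, 31, 29, 31, 30 days — not constant. Every event is on the 4th of the month.
Pattern: the 4th of each month.
June 2020: June 4, 2020.
Next: July 2020 → July 4, 2020.
Next: August 2020 → August 4, 2020.

August 4, 2020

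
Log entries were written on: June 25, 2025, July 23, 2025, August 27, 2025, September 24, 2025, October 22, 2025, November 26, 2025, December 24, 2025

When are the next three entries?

January 28, 2026; February 25, 2026; March 25, 2026

All dates are Wednesdays, 28, 35, 28, 28, 35, 28 days apart.
Specifically, the 4th Wednesday of each month.
4th Wednesday of January 2026: January 28, 2026.
February 2026 — 4th Wednesday is February 25, 2026.
March 2026 — 4th Wednesday is March 25, 2026.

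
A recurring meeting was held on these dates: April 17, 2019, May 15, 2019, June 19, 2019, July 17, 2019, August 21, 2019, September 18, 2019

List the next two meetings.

October 16, 2019; November 20, 2019

These are Wednesdays at 28- or 35-day spacing (28, 35, 28, 35, 28).
The pattern: 3rd Wednesday of the month.
3rd Wednesday of October 2019: October 16, 2019.
November 2019 — 3rd Wednesday is November 20, 2019.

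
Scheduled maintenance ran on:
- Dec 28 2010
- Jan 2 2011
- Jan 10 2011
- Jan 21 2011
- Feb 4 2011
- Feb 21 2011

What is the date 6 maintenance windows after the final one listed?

Aug 5 2011

Intervals are 5, 8, 11, 14, 17 days — an arithmetic progression with common difference 3.
Next gap: 20 days. Feb 21 2011 + 20 days = Mar 13 2011.
Next gap: 23 days. Mar 13 2011 + 23 days = Apr 5 2011.
Next gap: 26 days. Apr 5 2011 + 26 days = May 1 2011.
Next gap: 29 days. May 1 2011 + 29 days = May 30 2011.
Next gap: 32 days. May 30 2011 + 32 days = Jul 1 2011.
Next gap: 35 days. Jul 1 2011 + 35 days = Aug 5 2011.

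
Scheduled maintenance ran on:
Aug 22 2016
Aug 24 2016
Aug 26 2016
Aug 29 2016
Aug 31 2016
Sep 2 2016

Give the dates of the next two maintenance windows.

Sep 5 2016, Sep 7 2016

The gap pattern 2, 2, 3, 2, 2 repeats every 3 events.
These are the Mondays, Wednesdays and Fridays of each week.
The following Monday is Sep 5 2016.
Next Wednesday: Sep 7 2016.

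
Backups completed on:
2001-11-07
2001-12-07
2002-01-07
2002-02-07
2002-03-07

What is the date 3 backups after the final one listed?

Gaps: 30, 31, 31, 28 days — not constant. Every event is on the 7th of the month.
Pattern: the 7th of each month.
April 2002: 2002-04-07.
May 2002: 2002-05-07.
June 2002: 2002-06-07.

2002-06-07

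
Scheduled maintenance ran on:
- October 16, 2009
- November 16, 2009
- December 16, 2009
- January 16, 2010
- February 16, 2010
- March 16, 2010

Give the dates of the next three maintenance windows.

Gaps: 31, 30, 31, 31, 28 days — not constant. Every event is on the 16th of the month.
Pattern: the 16th of each month.
Next: April 2010 → April 16, 2010.
Next: May 2010 → May 16, 2010.
June 2010: June 16, 2010.

April 16, 2010; May 16, 2010; June 16, 2010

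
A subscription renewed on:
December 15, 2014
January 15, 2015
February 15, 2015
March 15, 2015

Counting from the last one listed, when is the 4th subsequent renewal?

July 15, 2015

The day-of-month is always 15 (31, 31, 28 days between events).
So this recurs on the 15th of each month.
Next: April 2015 → April 15, 2015.
Next: May 2015 → May 15, 2015.
Next: June 2015 → June 15, 2015.
July 2015: July 15, 2015.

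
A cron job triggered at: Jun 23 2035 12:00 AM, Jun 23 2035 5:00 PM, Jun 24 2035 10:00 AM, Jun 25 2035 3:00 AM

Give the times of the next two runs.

The interval is a steady 17 hours (17, 17, 17).
Jun 25 2035 3:00 AM + 17 h = Jun 25 2035 8:00 PM.
Jun 25 2035 8:00 PM + 17 h = Jun 26 2035 1:00 PM.

Jun 25 2035 8:00 PM, Jun 26 2035 1:00 PM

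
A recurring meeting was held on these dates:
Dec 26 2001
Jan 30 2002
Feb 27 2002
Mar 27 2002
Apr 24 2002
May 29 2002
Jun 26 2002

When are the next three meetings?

All Wednesdays; the gaps (35, 28, 28, 28, 35, 28) vary with month length.
This is the last Wednesday of each month.
Last Wednesday of July 2002: Jul 31 2002.
August 2002 ends with Wednesday Aug 28 2002.
Last Wednesday of September 2002: Sep 25 2002.

Jul 31 2002, Aug 28 2002, Sep 25 2002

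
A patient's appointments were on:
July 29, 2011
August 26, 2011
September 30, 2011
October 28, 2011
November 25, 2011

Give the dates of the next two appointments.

December 30, 2011; January 27, 2012

These are Fridays with 28, 35, 28, 28-day gaps.
Each is the final Friday of its month — July 29, 2011 is past the 28th, so '4th Friday' doesn't fit.
Last Friday of December 2011: December 30, 2011.
Last Friday of January 2012: January 27, 2012.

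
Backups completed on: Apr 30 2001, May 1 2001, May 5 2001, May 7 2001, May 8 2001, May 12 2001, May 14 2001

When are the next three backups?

May 15 2001, May 19 2001, May 21 2001

Gaps: 1, 4, 2, 1, 4, 2 days — not constant, but cyclic with period 3.
The events fall on every Monday, Tuesday and Saturday.
Next Tuesday: May 15 2001.
The following Saturday is May 19 2001.
The following Monday is May 21 2001.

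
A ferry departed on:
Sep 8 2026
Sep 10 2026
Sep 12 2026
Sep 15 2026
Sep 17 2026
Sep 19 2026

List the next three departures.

Gaps: 2, 2, 3, 2, 2 days — not constant, but cyclic with period 3.
The events fall on every Tuesday, Thursday and Saturday.
The following Tuesday is Sep 22 2026.
Next Thursday: Sep 24 2026.
The following Saturday is Sep 26 2026.

Sep 22 2026, Sep 24 2026, Sep 26 2026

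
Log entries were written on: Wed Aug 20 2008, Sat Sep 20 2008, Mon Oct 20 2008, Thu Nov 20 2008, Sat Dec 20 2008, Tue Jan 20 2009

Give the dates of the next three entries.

The day-of-month is always 20 (31, 30, 31, 30, 31 days between events).
So this recurs on the 20th of each month.
Next: February 2009 → Fri Feb 20 2009.
March 2009: Fri Mar 20 2009.
April 2009: Mon Apr 20 2009.

Fri Feb 20 2009, Fri Mar 20 2009, Mon Apr 20 2009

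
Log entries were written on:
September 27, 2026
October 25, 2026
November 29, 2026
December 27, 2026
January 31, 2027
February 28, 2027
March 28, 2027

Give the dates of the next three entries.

April 25, 2027; May 30, 2027; June 27, 2027

These are Sundays with 28, 35, 28, 35, 28, 28-day gaps.
Each is the final Sunday of its month — November 29, 2026 is past the 28th, so '4th Sunday' doesn't fit.
Last Sunday of April 2027: April 25, 2027.
Last Sunday of May 2027: May 30, 2027.
June 2027 ends with Sunday June 27, 2027.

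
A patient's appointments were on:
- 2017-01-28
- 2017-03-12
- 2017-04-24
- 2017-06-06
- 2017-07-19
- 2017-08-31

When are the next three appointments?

The spacing is 43, 43, 43, 43, 43 days — always 43 days.
2017-08-31 + 43 days = 2017-10-13.
2017-10-13 + 43 days = 2017-11-25.
2017-11-25 + 43 days = 2018-01-07.

2017-10-13, 2017-11-25, 2018-01-07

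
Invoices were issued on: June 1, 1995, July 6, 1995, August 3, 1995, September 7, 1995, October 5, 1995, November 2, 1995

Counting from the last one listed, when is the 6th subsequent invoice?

All dates are Thursdays, 35, 28, 35, 28, 28 days apart.
Specifically, the 1st Thursday of each month.
1st Thursday of December 1995: December 7, 1995.
January 1996 — 1st Thursday is January 4, 1996.
February 1996 — 1st Thursday is February 1, 1996.
March 1996 — 1st Thursday is March 7, 1996.
1st Thursday of April 1996: April 4, 1996.
May 1996 — 1st Thursday is May 2, 1996.

May 2, 1996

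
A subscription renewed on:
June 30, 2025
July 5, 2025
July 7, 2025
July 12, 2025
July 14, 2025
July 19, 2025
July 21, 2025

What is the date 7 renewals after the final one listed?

August 16, 2025

The gap pattern 5, 2, 5, 2, 5, 2 repeats every 2 events.
These are the Mondays and Saturdays of each week.
Next Saturday: July 26, 2025.
Next Monday: July 28, 2025.
Next Saturday: August 2, 2025.
Next Monday: August 4, 2025.
The following Saturday is August 9, 2025.
The following Monday is August 11, 2025.
The following Saturday is August 16, 2025.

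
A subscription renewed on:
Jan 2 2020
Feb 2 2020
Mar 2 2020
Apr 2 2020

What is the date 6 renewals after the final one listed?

Gaps: 31, 29, 31 days — not constant. Every event is on the 2nd of the month.
Pattern: the 2nd of each month.
Next: May 2020 → May 2 2020.
June 2020: Jun 2 2020.
Next: July 2020 → Jul 2 2020.
Next: August 2020 → Aug 2 2020.
Next: September 2020 → Sep 2 2020.
October 2020: Oct 2 2020.

Oct 2 2020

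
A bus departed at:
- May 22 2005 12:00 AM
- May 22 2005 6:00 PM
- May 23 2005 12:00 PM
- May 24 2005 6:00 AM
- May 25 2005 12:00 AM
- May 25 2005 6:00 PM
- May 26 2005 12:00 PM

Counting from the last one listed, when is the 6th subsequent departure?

May 31 2005 12:00 AM

Gaps: 18, 18, 18, 18, 18, 18 hours — each event is 18 hours after the previous one.
May 26 2005 12:00 PM + 18 h = May 27 2005 6:00 AM.
May 27 2005 6:00 AM + 18 h = May 28 2005 12:00 AM.
May 28 2005 12:00 AM + 18 h = May 28 2005 6:00 PM.
May 28 2005 6:00 PM + 18 h = May 29 2005 12:00 PM.
May 29 2005 12:00 PM + 18 h = May 30 2005 6:00 AM.
May 30 2005 6:00 AM + 18 h = May 31 2005 12:00 AM.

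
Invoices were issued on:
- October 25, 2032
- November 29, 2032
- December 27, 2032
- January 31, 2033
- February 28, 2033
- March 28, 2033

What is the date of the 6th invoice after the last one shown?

September 26, 2033

These are Mondays with 35, 28, 35, 28, 28-day gaps.
Each is the final Monday of its month — November 29, 2032 is past the 28th, so '4th Monday' doesn't fit.
April 2033 ends with Monday April 25, 2033.
May 2033 ends with Monday May 30, 2033.
June 2033 ends with Monday June 27, 2033.
July 2033 ends with Monday July 25, 2033.
Last Monday of August 2033: August 29, 2033.
September 2033 ends with Monday September 26, 2033.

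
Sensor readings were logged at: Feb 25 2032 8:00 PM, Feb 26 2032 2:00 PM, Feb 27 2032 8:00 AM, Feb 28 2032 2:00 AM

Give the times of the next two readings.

Feb 28 2032 8:00 PM, Feb 29 2032 2:00 PM

Gaps: 18, 18, 18 hours — each event is 18 hours after the previous one.
Feb 28 2032 2:00 AM + 18 h = Feb 28 2032 8:00 PM.
Feb 28 2032 8:00 PM + 18 h = Feb 29 2032 2:00 PM.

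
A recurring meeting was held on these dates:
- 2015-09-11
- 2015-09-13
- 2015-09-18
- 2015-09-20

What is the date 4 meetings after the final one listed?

Gaps: 2, 5, 2 days — not constant, but cyclic with period 2.
The events fall on every Friday and Sunday.
The following Friday is 2015-09-25.
The following Sunday is 2015-09-27.
Next Friday: 2015-10-02.
The following Sunday is 2015-10-04.

2015-10-04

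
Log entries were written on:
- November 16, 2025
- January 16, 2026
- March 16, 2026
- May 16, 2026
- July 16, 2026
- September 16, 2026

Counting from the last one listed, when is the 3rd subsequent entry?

The day-of-month is always 16 (61, 59, 61, 61, 62 days between events).
So this recurs on the 16th of every 2 months.
November 2026: November 16, 2026.
January 2027: January 16, 2027.
March 2027: March 16, 2027.

March 16, 2027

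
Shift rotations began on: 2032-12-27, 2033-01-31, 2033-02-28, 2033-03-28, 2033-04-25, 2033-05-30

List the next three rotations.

These are Mondays with 35, 28, 28, 28, 35-day gaps.
Each is the final Monday of its month — 2033-01-31 is past the 28th, so '4th Monday' doesn't fit.
Last Monday of June 2033: 2033-06-27.
July 2033 ends with Monday 2033-07-25.
Last Monday of August 2033: 2033-08-29.

2033-06-27, 2033-07-25, 2033-08-29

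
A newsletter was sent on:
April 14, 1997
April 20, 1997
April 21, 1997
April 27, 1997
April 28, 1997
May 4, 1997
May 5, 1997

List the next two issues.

Every event lands on a Monday or Sunday (gaps cycle 6, 1, 6, 1, 6, 1).
So the schedule is: every Monday and Sunday.
Next Sunday: May 11, 1997.
The following Monday is May 12, 1997.

May 11, 1997; May 12, 1997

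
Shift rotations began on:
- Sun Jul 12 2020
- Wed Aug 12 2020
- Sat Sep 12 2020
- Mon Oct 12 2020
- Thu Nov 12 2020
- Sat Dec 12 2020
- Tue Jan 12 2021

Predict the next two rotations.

Each date is the 12th; the gaps (31, 31, 30, 31, 30, 31) track the month lengths.
The rule is the 12th of each month.
February 2021: Fri Feb 12 2021.
March 2021: Fri Mar 12 2021.

Fri Feb 12 2021, Fri Mar 12 2021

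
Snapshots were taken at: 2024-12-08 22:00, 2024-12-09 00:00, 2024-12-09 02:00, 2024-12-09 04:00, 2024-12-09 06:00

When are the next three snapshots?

2024-12-09 08:00, 2024-12-09 10:00, 2024-12-09 12:00

Spacing: 2, 2, 2, 2 h — constant 2 h.
2024-12-09 06:00 + 2 h = 2024-12-09 08:00.
2024-12-09 08:00 + 2 h = 2024-12-09 10:00.
2024-12-09 10:00 + 2 h = 2024-12-09 12:00.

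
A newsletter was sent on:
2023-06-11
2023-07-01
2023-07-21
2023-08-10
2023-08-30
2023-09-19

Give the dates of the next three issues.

2023-10-09, 2023-10-29, 2023-11-18

The spacing is 20, 20, 20, 20, 20 days — always 20 days.
2023-09-19 + 20 days = 2023-10-09.
2023-10-09 + 20 days = 2023-10-29.
2023-10-29 + 20 days = 2023-11-18.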